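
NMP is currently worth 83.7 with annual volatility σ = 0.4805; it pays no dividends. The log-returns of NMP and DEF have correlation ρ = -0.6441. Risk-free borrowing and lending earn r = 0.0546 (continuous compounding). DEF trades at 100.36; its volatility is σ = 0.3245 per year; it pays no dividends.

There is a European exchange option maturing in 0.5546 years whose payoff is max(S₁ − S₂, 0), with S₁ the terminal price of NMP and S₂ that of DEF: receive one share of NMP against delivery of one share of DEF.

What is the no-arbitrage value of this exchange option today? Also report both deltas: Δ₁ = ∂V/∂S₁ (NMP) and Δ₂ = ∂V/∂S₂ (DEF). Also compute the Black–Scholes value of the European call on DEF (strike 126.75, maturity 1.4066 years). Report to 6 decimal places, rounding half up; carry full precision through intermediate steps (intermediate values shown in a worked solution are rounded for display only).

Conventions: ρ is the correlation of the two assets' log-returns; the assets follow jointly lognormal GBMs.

exchange price = 12.515604
Δ1 = 0.476181
Δ2 = -0.272427
price(DEF call K=126.75) = 9.440330

σ_eff = √(σ₁² + σ₂² − 2ρσ₁σ₂) = √(0.4805² + 0.3245² − 2·-0.6441·0.4805·0.3245) = 0.732830
d₁ = (ln(S₁/S₂) + (q₂ − q₁ + σ_eff²/2)T) / (σ_eff√T) = (ln(83.7/100.36) + (0.0 − 0.0 + 0.268520)·0.5546) / 0.545749 = -0.059741
d₂ = d₁ − σ_eff√T = -0.059741 − 0.545749 = -0.605490
N(d₁) = 0.476181,  N(d₂) = 0.272427
V = S₁·e^{−q₁T}·N(d₁) − S₂·e^{−q₂T}·N(d₂) = 39.856341 − 27.340737 = 12.515604
Δ₁ = e^{−q₁T}·N(d₁) = 0.476181;  Δ₂ = −e^{−q₂T}·N(d₂) = -0.272427
[vanilla: DEF call K=126.75]
σ√T = 0.3245·√1.4066 = 0.384858
d₁ = (ln(S/K) + (r+σ²/2)T) / (σ√T) = (ln(100.36/126.75) + (0.0546+0.3245²/2)·1.4066) / 0.384858 = (-0.233453 + 0.150858) / 0.384858 = -0.214612
d₂ = d₁ − σ√T = -0.214612 − 0.384858 = -0.599469
e^{−rT} = 0.926075
N(d₁) = 0.415035,  N(d₂) = 0.274430
price = S·N(d₁) − K·e^{−rT}·N(d₂) = 41.652920 − 32.212590 = 9.440330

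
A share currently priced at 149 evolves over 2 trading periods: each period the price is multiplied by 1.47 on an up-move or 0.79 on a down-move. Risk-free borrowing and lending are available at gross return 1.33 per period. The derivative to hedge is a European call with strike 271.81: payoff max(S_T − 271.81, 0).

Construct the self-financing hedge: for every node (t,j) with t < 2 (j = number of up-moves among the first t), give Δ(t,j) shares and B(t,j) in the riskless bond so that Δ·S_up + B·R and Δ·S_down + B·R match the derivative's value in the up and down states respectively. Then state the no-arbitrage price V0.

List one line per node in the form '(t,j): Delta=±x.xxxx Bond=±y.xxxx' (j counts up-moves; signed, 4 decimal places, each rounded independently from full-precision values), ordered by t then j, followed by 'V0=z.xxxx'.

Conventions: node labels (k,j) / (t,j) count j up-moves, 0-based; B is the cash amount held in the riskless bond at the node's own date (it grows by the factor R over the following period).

The replicating-portfolio and risk-neutral prices coincide; use p* = (1.33−0.79)/(1.47−0.79) = 0.7941 for the latter.
At maturity the claim pays: V(2,0)=0.0000, V(2,1)=0.0000, V(2,2)=50.1641
Node (1,0) S=117.7100: V=(p*·0.0000+(1−p*)·0.0000)/1.33=0.0000; Δ=(0.0000−0.0000)/(173.0337−92.9909)=0.0000; B=V−Δ·S=0.0000
Node (1,1) S=219.0300: V=(p*·50.1641+(1−p*)·0.0000)/1.33=29.9520; Δ=(50.1641−0.0000)/(321.9741−173.0337)=0.3368; B=V−Δ·S=-43.8187
Node (0,0) S=149.0000: V=(p*·29.9520+(1−p*)·0.0000)/1.33=17.8838; Δ=(29.9520−0.0000)/(219.0300−117.7100)=0.2956; B=V−Δ·S=-26.1633
Check: Δ(0,0)·S0 + B(0,0) = 17.8838 = V0.

(0,0): Delta=0.2956 Bond=-26.1633
(1,0): Delta=0.0000 Bond=0.0000
(1,1): Delta=0.3368 Bond=-43.8187
V0=17.8838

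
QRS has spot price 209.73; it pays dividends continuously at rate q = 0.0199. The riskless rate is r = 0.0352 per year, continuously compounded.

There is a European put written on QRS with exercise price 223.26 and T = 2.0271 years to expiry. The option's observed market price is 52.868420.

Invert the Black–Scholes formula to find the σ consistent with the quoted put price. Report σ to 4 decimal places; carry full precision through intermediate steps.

At σ = 0.4333 the Black–Scholes value reproduces the quote:
σ√T = 0.4333·√2.0271 = 0.616916
d₁ = (ln(S/K) + (r−q+σ²/2)T) / (σ√T) = (ln(209.73/223.26) + (0.0352−0.0199+0.4333²/2)·2.0271) / 0.616916 = (-0.062516 + 0.221308) / 0.616916 = 0.257396
d₂ = d₁ − σ√T = 0.257396 − 0.616916 = -0.359521
e^{−rT} = 0.931132
e^{−qT} = 0.960464
N(−d₁) = 0.398437,  N(−d₂) = 0.640397
V = K·e^{−rT}·N(−d₂) − S·e^{−qT}·N(−d₁) = 133.128723 − 80.260304 = 52.868420 (the observed quote) — the price is monotone increasing in volatility, hence this σ is the only solution

sigma = 0.4333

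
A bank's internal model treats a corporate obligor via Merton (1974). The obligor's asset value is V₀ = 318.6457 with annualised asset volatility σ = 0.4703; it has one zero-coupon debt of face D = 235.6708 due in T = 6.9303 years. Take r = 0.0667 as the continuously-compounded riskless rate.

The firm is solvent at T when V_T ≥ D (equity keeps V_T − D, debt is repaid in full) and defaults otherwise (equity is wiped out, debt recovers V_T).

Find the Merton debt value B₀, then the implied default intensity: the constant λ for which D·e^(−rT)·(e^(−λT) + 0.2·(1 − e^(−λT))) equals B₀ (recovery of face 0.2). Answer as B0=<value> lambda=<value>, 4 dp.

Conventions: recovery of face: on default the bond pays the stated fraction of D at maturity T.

With assets at 318.6457 and a single debt payment of 235.6708 at 6.9303 years:
d₁ = [ln(V₀/D) + (r + σ²/2)T] / (σ√T)
   = [ln(318.6457/235.6708) + (0.0667 + 0.5·0.4703²)·6.9303] / (0.4703·√6.9303)
   = [0.301644 + 1.228680] / 1.238087 = 1.236040
d₂ = d₁ − σ√T = 1.236040 − 1.238087 = -0.002047
N(d₁) = 0.891778,  N(d₂) = 0.499183,  e^(−rT) = 0.629864
E₀ = V₀·N(d₁) − D·e^(−rT)·N(d₂)
   = 318.6457·0.891778 − 235.6708·0.629864·0.499183 = 210.062165
B₀ = V₀ − E₀ = 318.6457 − 210.062165 = 108.583535
e^(−λT) = (B₀·e^(rT)/D − 0.2)/(1 − 0.2) = (108.5835·1.587644/235.6708 − 0.2)/0.8 = 0.66436825
λ = −ln(0.66436825)/6.9303 = 0.059004

B0=108.5835 lambda=0.0590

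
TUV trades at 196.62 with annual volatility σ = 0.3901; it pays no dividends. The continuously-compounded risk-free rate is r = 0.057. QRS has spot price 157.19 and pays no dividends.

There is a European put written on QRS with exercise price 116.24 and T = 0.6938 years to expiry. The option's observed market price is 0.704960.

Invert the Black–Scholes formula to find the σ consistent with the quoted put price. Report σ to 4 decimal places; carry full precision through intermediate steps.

sigma = 0.2602

At σ = 0.2602 the Black–Scholes value reproduces the quote:
σ√T = 0.2602·√0.6938 = 0.216733
d₁ = (ln(S/K) + (r+σ²/2)T) / (σ√T) = (ln(157.19/116.24) + (0.057+0.2602²/2)·0.6938) / 0.216733 = (0.301798 + 0.063033) / 0.216733 = 1.683324
d₂ = d₁ − σ√T = 1.683324 − 0.216733 = 1.466591
e^{−rT} = 0.961225
N(−d₁) = 0.046156,  N(−d₂) = 0.071244
V = K·e^{−rT}·N(−d₂) − S·N(−d₁) = 7.960250 − 7.255290 = 0.704960 (the observed quote) — the price is monotone increasing in volatility, hence this σ is the only solution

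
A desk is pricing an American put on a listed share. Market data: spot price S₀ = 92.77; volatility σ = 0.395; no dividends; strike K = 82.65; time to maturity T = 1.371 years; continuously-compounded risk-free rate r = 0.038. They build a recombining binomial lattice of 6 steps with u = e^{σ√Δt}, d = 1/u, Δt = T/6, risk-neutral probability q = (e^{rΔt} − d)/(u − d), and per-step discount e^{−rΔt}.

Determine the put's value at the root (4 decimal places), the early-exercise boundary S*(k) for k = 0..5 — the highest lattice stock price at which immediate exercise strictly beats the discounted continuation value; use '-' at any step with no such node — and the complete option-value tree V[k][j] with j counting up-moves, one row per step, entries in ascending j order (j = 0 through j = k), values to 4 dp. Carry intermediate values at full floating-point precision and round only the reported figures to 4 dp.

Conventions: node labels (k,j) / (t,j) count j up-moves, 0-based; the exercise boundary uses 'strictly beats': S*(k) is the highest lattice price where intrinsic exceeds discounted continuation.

Δt=0.22850  u=1.20782  d=0.82794  q=0.47589  discount=0.99135
step 6 (expiry): payoffs max(K−S,0) = 52.7690 39.0587 19.0578 0.0000 0.0000 0.0000 0.0000
step 5: (k=5,j=0): S=36.0909, K−S=46.5591, hold=45.8446 ⇒ V=46.5591 exercise | (k=5,j=1): S=52.6504, K−S=29.9996, hold=29.2851 ⇒ V=29.9996 exercise | (k=5,j=2): S=76.8078, K−S=5.8422, hold=9.9020 ⇒ V=9.9020 continue | (k=5,j=3): S=112.0494, K−S=0.0000, hold=0.0000 ⇒ V=0.0000 continue | (k=5,j=4): S=163.4608, K−S=0.0000, hold=0.0000 ⇒ V=0.0000 continue | (k=5,j=5): S=238.4611, K−S=0.0000, hold=0.0000 ⇒ V=0.0000 continue  boundary S*=52.6504
step 4: (k=4,j=0): S=43.5913, K−S=39.0587, hold=38.3442 ⇒ V=39.0587 exercise | (k=4,j=1): S=63.5922, K−S=19.0578, hold=20.2587 ⇒ V=20.2587 continue | (k=4,j=2): S=92.7700, K−S=0.0000, hold=5.1449 ⇒ V=5.1449 continue | (k=4,j=3): S=135.3355, K−S=0.0000, hold=0.0000 ⇒ V=0.0000 continue | (k=4,j=4): S=197.4311, K−S=0.0000, hold=0.0000 ⇒ V=0.0000 continue  boundary S*=43.5913
step 3: (k=3,j=0): S=52.6504, K−S=29.9996, hold=29.8516 ⇒ V=29.9996 exercise | (k=3,j=1): S=76.8078, K−S=5.8422, hold=12.9531 ⇒ V=12.9531 continue | (k=3,j=2): S=112.0494, K−S=0.0000, hold=2.6731 ⇒ V=2.6731 continue | (k=3,j=3): S=163.4608, K−S=0.0000, hold=0.0000 ⇒ V=0.0000 continue  boundary S*=52.6504
step 2: (k=2,j=0): S=63.5922, K−S=19.0578, hold=21.6981 ⇒ V=21.6981 continue | (k=2,j=1): S=92.7700, K−S=0.0000, hold=7.9913 ⇒ V=7.9913 continue | (k=2,j=2): S=135.3355, K−S=0.0000, hold=1.3889 ⇒ V=1.3889 continue  boundary S*=-
step 1: (k=1,j=0): S=76.8078, K−S=5.8422, hold=15.0439 ⇒ V=15.0439 continue | (k=1,j=1): S=112.0494, K−S=0.0000, hold=4.8073 ⇒ V=4.8073 continue  boundary S*=-
step 0: (k=0,j=0): S=92.7700, K−S=0.0000, hold=10.0845 ⇒ V=10.0845 continue  boundary S*=-

price = 10.0845
boundary = - - - 52.6504 43.5913 52.6504
tree:
10.0845
15.0439 4.8073
21.6981 7.9913 1.3889
29.9996 12.9531 2.6731 0.0000
39.0587 20.2587 5.1449 0.0000 0.0000
46.5591 29.9996 9.9020 0.0000 0.0000 0.0000
52.7690 39.0587 19.0578 0.0000 0.0000 0.0000 0.0000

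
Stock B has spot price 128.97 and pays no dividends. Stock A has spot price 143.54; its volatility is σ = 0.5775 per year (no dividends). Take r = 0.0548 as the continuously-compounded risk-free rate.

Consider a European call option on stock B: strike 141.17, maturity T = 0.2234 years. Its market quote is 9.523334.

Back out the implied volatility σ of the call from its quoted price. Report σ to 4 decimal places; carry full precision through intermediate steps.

sigma = 0.5611

At σ = 0.5611 the Black–Scholes value reproduces the quote:
σ√T = 0.5611·√0.2234 = 0.265205
d₁ = (ln(S/K) + (r+σ²/2)T) / (σ√T) = (ln(128.97/141.17) + (0.0548+0.5611²/2)·0.2234) / 0.265205 = (-0.090385 + 0.047409) / 0.265205 = -0.162048
d₂ = d₁ − σ√T = -0.162048 − 0.265205 = -0.427253
e^{−rT} = 0.987832
N(d₁) = 0.435634,  N(d₂) = 0.334598
V = S·N(d₁) − K·e^{−rT}·N(d₂) = 56.183744 − 46.660411 = 9.523334 (equal to the quote); since ∂V/∂σ > 0 for all σ, the implied volatility is unique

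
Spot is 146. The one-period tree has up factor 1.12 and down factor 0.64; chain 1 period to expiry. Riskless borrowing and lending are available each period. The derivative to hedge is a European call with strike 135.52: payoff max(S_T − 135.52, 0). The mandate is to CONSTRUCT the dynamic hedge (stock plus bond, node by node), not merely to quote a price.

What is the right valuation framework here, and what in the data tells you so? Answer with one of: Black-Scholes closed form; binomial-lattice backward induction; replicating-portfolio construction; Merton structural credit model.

Key observation: a price alone would not answer the question — the per-node share/bond construction on the spot-146, 1.12/0.64 tree is required, and only the replicating-portfolio method yields it.

framework: replicating-portfolio construction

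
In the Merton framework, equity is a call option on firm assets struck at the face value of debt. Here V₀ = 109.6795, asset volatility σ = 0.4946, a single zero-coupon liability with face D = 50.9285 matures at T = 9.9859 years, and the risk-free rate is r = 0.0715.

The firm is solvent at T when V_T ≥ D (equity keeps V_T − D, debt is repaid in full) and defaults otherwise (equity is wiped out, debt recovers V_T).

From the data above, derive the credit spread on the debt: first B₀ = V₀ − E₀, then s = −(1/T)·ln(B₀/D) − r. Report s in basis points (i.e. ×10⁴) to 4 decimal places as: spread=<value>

Work the structural quantities from V₀ = 109.6795 against face 50.9285:
d₁ = [ln(V₀/D) + (r + σ²/2)T] / (σ√T)
   = [ln(109.6795/50.9285) + (0.0715 + 0.5·0.4946²)·9.9859] / (0.4946·√9.9859)
   = [0.767140 + 1.935413] / 1.562959 = 1.729125
d₂ = d₁ − σ√T = 1.729125 − 1.562959 = 0.166166
N(d₁) = 0.958107,  N(d₂) = 0.565987,  e^(−rT) = 0.489686
E₀ = V₀·N(d₁) − D·e^(−rT)·N(d₂)
   = 109.6795·0.958107 − 50.9285·0.489686·0.565987 = 90.969544
B₀ = V₀ − E₀ = 109.6795 − 90.969544 = 18.709956
spread = −(1/T)·ln(B₀/D) − r = −(1/9.9859)·ln(18.709956/50.9285) − 0.0715 = 0.02877808
in basis points: 0.02877808 × 10⁴ = 287.7808 bp

spread=287.7808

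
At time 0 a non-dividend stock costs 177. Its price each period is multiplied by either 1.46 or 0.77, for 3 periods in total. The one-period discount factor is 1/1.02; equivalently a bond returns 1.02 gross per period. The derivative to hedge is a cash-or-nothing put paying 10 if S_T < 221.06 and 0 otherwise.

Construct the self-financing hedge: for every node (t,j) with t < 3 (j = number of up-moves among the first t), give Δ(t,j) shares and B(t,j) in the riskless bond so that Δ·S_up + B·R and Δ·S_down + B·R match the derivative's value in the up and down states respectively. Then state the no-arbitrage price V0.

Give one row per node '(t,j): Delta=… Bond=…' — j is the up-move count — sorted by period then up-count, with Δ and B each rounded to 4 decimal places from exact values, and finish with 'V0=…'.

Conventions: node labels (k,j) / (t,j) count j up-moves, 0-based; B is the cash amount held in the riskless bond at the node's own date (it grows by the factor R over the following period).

(0,0): Delta=-0.0364 Bond=13.0454
(1,0): Delta=-0.0378 Bond=13.4980
(1,1): Delta=-0.0351 Bond=12.9690
(2,0): Delta=0.0000 Bond=9.8039
(2,1): Delta=-0.0728 Bond=20.7445
(2,2): Delta=0.0000 Bond=0.0000
V0=6.6085

Arbitrage-free pricing uses the up-move probability p* = (R−d)/(u−d) = 0.3623, discounting each step at R = 1.02.
Terminal payoffs: V(3,0)=10.0000, V(3,1)=10.0000, V(3,2)=0.0000, V(3,3)=0.0000
Node (2,0) S=104.9433: V=(p*·10.0000+(1−p*)·10.0000)/1.02=9.8039; Δ=(10.0000−10.0000)/(153.2172−80.8063)=0.0000; B=V−Δ·S=9.8039
Node (2,1) S=198.9834: V=(p*·0.0000+(1−p*)·10.0000)/1.02=6.2518; Δ=(0.0000−10.0000)/(290.5158−153.2172)=-0.0728; B=V−Δ·S=20.7445
Node (2,2) S=377.2932: V=(p*·0.0000+(1−p*)·0.0000)/1.02=0.0000; Δ=(0.0000−0.0000)/(550.8481−290.5158)=0.0000; B=V−Δ·S=0.0000
Node (1,0) S=136.2900: V=(p*·6.2518+(1−p*)·9.8039)/1.02=8.3499; Δ=(6.2518−9.8039)/(198.9834−104.9433)=-0.0378; B=V−Δ·S=13.4980
Node (1,1) S=258.4200: V=(p*·0.0000+(1−p*)·6.2518)/1.02=3.9085; Δ=(0.0000−6.2518)/(377.2932−198.9834)=-0.0351; B=V−Δ·S=12.9690
Node (0,0) S=177.0000: V=(p*·3.9085+(1−p*)·8.3499)/1.02=6.6085; Δ=(3.9085−8.3499)/(258.4200−136.2900)=-0.0364; B=V−Δ·S=13.0454
Check: Δ(0,0)·S0 + B(0,0) = 6.6085 = V0.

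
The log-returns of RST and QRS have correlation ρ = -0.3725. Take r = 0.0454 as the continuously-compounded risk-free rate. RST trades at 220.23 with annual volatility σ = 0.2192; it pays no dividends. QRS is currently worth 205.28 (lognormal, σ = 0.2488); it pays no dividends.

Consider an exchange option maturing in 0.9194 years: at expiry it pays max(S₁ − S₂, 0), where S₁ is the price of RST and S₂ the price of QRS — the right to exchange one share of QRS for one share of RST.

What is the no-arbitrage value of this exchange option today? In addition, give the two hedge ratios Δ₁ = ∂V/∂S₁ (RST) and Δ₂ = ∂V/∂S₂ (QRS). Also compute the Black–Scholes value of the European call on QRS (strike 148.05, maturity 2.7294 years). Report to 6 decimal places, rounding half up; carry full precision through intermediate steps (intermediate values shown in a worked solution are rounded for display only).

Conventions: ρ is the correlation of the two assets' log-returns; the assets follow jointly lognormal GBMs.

exchange price = 39.426817
Δ1 = 0.646159
Δ2 = -0.501154
price(QRS call K=148.05) = 79.073663

σ_eff = √(σ₁² + σ₂² − 2ρσ₁σ₂) = √(0.2192² + 0.2488² − 2·-0.3725·0.2192·0.2488) = 0.388047
d₁ = (ln(S₁/S₂) + (q₂ − q₁ + σ_eff²/2)T) / (σ_eff√T) = (ln(220.23/205.28) + (0.0 − 0.0 + 0.075290)·0.9194) / 0.372080 = 0.374971
d₂ = d₁ − σ_eff√T = 0.374971 − 0.372080 = 0.002892
N(d₁) = 0.646159,  N(d₂) = 0.501154
V = S₁·e^{−q₁T}·N(d₁) − S₂·e^{−q₂T}·N(d₂) = 142.303617 − 102.876800 = 39.426817
Δ₁ = e^{−q₁T}·N(d₁) = 0.646159;  Δ₂ = −e^{−q₂T}·N(d₂) = -0.501154
[vanilla: QRS call K=148.05]
σ√T = 0.2488·√2.7294 = 0.411040
d₁ = (ln(S/K) + (r+σ²/2)T) / (σ√T) = (ln(205.28/148.05) + (0.0454+0.2488²/2)·2.7294) / 0.411040 = (0.326825 + 0.208392) / 0.411040 = 1.302104
d₂ = d₁ − σ√T = 1.302104 − 0.411040 = 0.891064
e^{−rT} = 0.883455
N(d₁) = 0.903560,  N(d₂) = 0.813552
price = S·N(d₁) − K·e^{−rT}·N(d₂) = 185.482695 − 106.409033 = 79.073663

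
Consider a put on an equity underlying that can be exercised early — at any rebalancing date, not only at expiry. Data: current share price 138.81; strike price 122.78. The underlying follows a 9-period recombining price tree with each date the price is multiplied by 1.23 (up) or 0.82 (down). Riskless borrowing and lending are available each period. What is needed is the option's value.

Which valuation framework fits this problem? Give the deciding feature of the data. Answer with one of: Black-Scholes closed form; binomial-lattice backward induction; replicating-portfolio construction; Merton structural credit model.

framework: binomial-lattice backward induction

Key observation: with exercise allowed before expiry on a discrete up/down model (9 steps from spot 138.81), the strike-122.78 put's value must be rolled back through the tree testing early exercise at each node.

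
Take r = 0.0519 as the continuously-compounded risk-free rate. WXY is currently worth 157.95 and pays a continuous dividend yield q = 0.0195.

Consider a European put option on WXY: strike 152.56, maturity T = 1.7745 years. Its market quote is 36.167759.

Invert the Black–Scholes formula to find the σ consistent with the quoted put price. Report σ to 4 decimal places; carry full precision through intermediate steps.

At σ = 0.5622 the Black–Scholes value reproduces the quote:
σ√T = 0.5622·√1.7745 = 0.748909
d₁ = (ln(S/K) + (r−q+σ²/2)T) / (σ√T) = (ln(157.95/152.56) + (0.0519−0.0195+0.5622²/2)·1.7745) / 0.748909 = (0.034721 + 0.337926) / 0.748909 = 0.497586
d₂ = d₁ − σ√T = 0.497586 − 0.748909 = -0.251323
e^{−rT} = 0.912017
e^{−qT} = 0.965989
N(−d₁) = 0.309388,  N(−d₂) = 0.599218
V = K·e^{−rT}·N(−d₂) − S·e^{−qT}·N(−d₁) = 83.373545 − 47.205786 = 36.167759 (the quoted price), and the Black–Scholes price is strictly increasing in σ, so σ is unique

sigma = 0.5622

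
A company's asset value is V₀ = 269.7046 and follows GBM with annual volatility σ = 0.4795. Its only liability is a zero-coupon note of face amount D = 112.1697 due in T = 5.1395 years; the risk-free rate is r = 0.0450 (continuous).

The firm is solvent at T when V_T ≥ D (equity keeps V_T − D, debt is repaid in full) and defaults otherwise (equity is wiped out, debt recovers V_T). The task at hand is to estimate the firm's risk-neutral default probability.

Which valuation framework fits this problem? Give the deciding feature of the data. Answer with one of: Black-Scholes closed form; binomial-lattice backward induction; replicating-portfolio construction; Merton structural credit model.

Key observation: the data describe a firm's assets (V₀ = 269.7046, GBM) and a single zero-coupon debt of face 112.1697, so credit quantities follow from equity-as-call in the structural model.

framework: Merton structural credit model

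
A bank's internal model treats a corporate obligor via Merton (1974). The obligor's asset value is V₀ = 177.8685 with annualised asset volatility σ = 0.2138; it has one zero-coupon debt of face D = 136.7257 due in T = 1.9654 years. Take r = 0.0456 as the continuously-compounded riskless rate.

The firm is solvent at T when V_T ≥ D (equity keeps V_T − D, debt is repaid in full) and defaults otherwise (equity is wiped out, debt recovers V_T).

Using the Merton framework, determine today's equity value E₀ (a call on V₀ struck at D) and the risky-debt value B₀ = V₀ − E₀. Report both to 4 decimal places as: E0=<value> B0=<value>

E0=55.4734 B0=122.3951

Apply the equity-as-call identities (strike 136.7257, horizon 1.9654 years):
d₁ = [ln(V₀/D) + (r + σ²/2)T] / (σ√T)
   = [ln(177.8685/136.7257) + (0.0456 + 0.5·0.2138²)·1.9654] / (0.2138·√1.9654)
   = [0.263068 + 0.134542] / 0.299732 = 1.326550
d₂ = d₁ − σ√T = 1.326550 − 0.299732 = 1.026818
N(d₁) = 0.907671,  N(d₂) = 0.847747,  e^(−rT) = 0.914276
E₀ = V₀·N(d₁) − D·e^(−rT)·N(d₂)
   = 177.8685·0.907671 − 136.7257·0.914276·0.847747 = 55.473435
B₀ = V₀ − E₀ = 177.8685 − 55.473435 = 122.395065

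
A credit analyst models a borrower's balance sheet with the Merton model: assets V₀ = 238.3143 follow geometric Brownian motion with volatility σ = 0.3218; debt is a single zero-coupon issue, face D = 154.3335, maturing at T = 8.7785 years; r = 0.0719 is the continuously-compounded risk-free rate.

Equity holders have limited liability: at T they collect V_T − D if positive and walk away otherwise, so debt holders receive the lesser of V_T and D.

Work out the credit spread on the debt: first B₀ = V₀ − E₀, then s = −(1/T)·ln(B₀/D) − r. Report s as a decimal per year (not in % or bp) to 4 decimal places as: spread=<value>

spread=0.0120

Work the structural quantities from V₀ = 238.3143 against face 154.3335:
d₁ = [ln(V₀/D) + (r + σ²/2)T] / (σ√T)
   = [ln(238.3143/154.3335) + (0.0719 + 0.5·0.3218²)·8.7785] / (0.3218·√8.7785)
   = [0.434475 + 1.085704] / 0.953446 = 1.594404
d₂ = d₁ − σ√T = 1.594404 − 0.953446 = 0.640958
N(d₁) = 0.944577,  N(d₂) = 0.739225,  e^(−rT) = 0.531967
E₀ = V₀·N(d₁) − D·e^(−rT)·N(d₂)
   = 238.3143·0.944577 − 154.3335·0.531967·0.739225 = 164.415666
B₀ = V₀ − E₀ = 238.3143 − 164.415666 = 73.898634
spread = −(1/T)·ln(B₀/D) − r = −(1/8.7785)·ln(73.898634/154.3335) − 0.0719 = 0.01198922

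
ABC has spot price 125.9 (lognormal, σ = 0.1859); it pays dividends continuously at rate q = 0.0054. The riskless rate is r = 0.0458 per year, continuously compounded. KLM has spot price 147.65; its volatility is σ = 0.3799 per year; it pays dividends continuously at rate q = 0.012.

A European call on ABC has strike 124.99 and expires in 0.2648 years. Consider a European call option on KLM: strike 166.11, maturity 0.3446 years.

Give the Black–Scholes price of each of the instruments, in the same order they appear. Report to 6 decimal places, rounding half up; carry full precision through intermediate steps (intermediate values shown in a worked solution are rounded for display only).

[ABC call K=124.99]
σ√T = 0.1859·√0.2648 = 0.095662
d₁ = (ln(S/K) + (r−q+σ²/2)T) / (σ√T) = (ln(125.9/124.99) + (0.0458−0.0054+0.1859²/2)·0.2648) / 0.095662 = (0.007254 + 0.015274) / 0.095662 = 0.235493
d₂ = d₁ − σ√T = 0.235493 − 0.095662 = 0.139832
e^{−rT} = 0.987945
e^{−qT} = 0.998571
N(d₁) = 0.593087,  N(d₂) = 0.555603
price = S·e^{−qT}·N(d₁) − K·e^{−rT}·N(d₂) = 74.562970 − 68.607750 = 5.955220
[KLM call K=166.11]
σ√T = 0.3799·√0.3446 = 0.223011
d₁ = (ln(S/K) + (r−q+σ²/2)T) / (σ√T) = (ln(147.65/166.11) + (0.0458−0.012+0.3799²/2)·0.3446) / 0.223011 = (-0.117806 + 0.036515) / 0.223011 = -0.364516
d₂ = d₁ − σ√T = -0.364516 − 0.223011 = -0.587527
e^{−rT} = 0.984341
e^{−qT} = 0.995873
N(d₁) = 0.357737,  N(d₂) = 0.278425
price = S·e^{−qT}·N(d₁) − K·e^{−rT}·N(d₂) = 52.601828 − 45.524961 = 7.076867

price(ABC call K=124.99) = 5.955220
price(KLM call K=166.11) = 7.076867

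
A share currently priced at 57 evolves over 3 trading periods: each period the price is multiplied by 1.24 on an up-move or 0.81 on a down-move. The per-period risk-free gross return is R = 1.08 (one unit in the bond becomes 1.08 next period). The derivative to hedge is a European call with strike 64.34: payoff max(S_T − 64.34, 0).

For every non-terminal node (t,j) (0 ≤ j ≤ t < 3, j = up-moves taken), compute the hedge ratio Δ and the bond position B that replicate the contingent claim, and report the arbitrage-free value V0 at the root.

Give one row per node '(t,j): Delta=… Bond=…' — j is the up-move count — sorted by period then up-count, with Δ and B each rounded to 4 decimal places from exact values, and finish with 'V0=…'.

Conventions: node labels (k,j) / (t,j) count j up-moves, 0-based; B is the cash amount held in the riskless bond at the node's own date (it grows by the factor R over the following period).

Risk-neutral probability p* = (R−d)/(u−d) = (1.08−0.81)/(1.24−0.81) = 0.6279.
Terminal payoffs: V(3,0)=0.0000, V(3,1)=0.0000, V(3,2)=6.6510, V(3,3)=44.3376
  t=2,j=0: stock 37.3977 → up 46.3731 (V=0.0000), down 30.2921 (V=0.0000). Price 0.0000; hedge Δ=0.0000, bond B=0.0000.
  t=2,j=1: stock 57.2508 → up 70.9910 (V=6.6510), down 46.3731 (V=0.0000). Price 3.8669; hedge Δ=0.2702, bond B=-11.6006.
  t=2,j=2: stock 87.6432 → up 108.6776 (V=44.3376), down 70.9910 (V=6.6510). Price 28.0691; hedge Δ=1.0000, bond B=-59.5741.
  t=1,j=0: stock 46.1700 → up 57.2508 (V=3.8669), down 37.3977 (V=0.0000). Price 2.2482; hedge Δ=0.1948, bond B=-6.7445.
  t=1,j=1: stock 70.6800 → up 87.6432 (V=28.0691), down 57.2508 (V=3.8669). Price 17.6515; hedge Δ=0.7963, bond B=-38.6328.
  t=0,j=0: stock 57.0000 → up 70.6800 (V=17.6515), down 46.1700 (V=2.2482). Price 11.0371; hedge Δ=0.6285, bond B=-24.7846.
Check: Δ(0,0)·S0 + B(0,0) = 11.0371 = V0.

(0,0): Delta=0.6285 Bond=-24.7846
(1,0): Delta=0.1948 Bond=-6.7445
(1,1): Delta=0.7963 Bond=-38.6328
(2,0): Delta=0.0000 Bond=0.0000
(2,1): Delta=0.2702 Bond=-11.6006
(2,2): Delta=1.0000 Bond=-59.5741
V0=11.0371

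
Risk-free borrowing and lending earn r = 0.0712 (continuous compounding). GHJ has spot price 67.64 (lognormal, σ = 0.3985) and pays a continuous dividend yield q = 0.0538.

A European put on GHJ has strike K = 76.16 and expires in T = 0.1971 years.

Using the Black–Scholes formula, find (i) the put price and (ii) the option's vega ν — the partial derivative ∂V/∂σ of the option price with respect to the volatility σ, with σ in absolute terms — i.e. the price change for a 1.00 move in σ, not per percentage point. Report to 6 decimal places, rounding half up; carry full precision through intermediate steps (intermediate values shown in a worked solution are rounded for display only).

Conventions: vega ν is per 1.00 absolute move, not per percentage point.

σ√T = 0.3985·√0.1971 = 0.176918
d₁ = (ln(S/K) + (r−q+σ²/2)T) / (σ√T) = (ln(67.64/76.16) + (0.0712−0.0538+0.3985²/2)·0.1971) / 0.176918 = (-0.118637 + 0.019080) / 0.176918 = -0.562732
d₂ = d₁ − σ√T = -0.562732 − 0.176918 = -0.739650
e^{−rT} = 0.986064
e^{−qT} = 0.989452
N(−d₁) = 0.713191,  N(−d₂) = 0.770244
Put price V = K·e^{−rT}·N(−d₂) − S·e^{−qT}·N(−d₁) = 57.844287 − 47.731428 = 10.112859
φ(d₁) = (1/√(2π))·e^{−d₁²/2} = 0.340523
ν = S·e^{−qT}·φ(d₁)·√T = 10.117850

price = 10.112859
ν = 10.117850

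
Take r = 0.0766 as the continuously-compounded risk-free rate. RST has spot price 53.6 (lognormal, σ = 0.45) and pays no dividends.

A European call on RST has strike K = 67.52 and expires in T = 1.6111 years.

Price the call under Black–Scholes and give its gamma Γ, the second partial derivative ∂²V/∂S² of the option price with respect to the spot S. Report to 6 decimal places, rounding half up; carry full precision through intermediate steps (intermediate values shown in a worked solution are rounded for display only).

σ√T = 0.45·√1.6111 = 0.571181
d₁ = (ln(S/K) + (r+σ²/2)T) / (σ√T) = (ln(53.6/67.52) + (0.0766+0.45²/2)·1.6111) / 0.571181 = (-0.230875 + 0.286534) / 0.571181 = 0.097446
d₂ = d₁ − σ√T = 0.097446 − 0.571181 = -0.473735
e^{−rT} = 0.883901
N(d₁) = 0.538814,  N(d₂) = 0.317844
Call price V = S·N(d₁) − K·e^{−rT}·N(d₂) = 28.880426 − 18.969274 = 9.911153
φ(d₁) = (1/√(2π))·e^{−d₁²/2} = 0.397053
Γ = φ(d₁) / (S·σ·√T) = 0.012969

price = 9.911153
Γ = 0.012969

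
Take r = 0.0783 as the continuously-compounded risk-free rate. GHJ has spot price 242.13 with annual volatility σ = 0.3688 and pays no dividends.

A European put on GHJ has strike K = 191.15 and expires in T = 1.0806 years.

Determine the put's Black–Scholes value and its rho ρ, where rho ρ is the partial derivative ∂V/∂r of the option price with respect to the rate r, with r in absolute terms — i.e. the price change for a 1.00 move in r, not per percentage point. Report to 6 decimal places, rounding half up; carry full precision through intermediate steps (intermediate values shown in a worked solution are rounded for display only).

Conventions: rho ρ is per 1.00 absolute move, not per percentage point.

price = 8.796339
ρ = -49.203735

σ√T = 0.3688·√1.0806 = 0.383375
d₁ = (ln(S/K) + (r+σ²/2)T) / (σ√T) = (ln(242.13/191.15) + (0.0783+0.3688²/2)·1.0806) / 0.383375 = (0.236416 + 0.158099) / 0.383375 = 1.029060
d₂ = d₁ − σ√T = 1.029060 − 0.383375 = 0.645685
e^{−rT} = 0.918870
N(−d₁) = 0.151726,  N(−d₂) = 0.259242
Put price V = K·e^{−rT}·N(−d₂) − S·N(−d₁) = 45.533717 − 36.737378 = 8.796339
ρ = −K·T·e^{−rT}·N(−d₂) = -49.203735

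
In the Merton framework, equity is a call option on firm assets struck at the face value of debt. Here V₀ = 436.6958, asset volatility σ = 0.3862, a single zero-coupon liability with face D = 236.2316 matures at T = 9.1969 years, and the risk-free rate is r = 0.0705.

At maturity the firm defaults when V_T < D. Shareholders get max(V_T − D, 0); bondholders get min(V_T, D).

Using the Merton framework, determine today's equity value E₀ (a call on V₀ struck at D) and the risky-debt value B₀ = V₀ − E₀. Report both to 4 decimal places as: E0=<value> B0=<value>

Work the structural quantities from V₀ = 436.6958 against face 236.2316:
d₁ = [ln(V₀/D) + (r + σ²/2)T] / (σ√T)
   = [ln(436.6958/236.2316) + (0.0705 + 0.5·0.3862²)·9.1969] / (0.3862·√9.1969)
   = [0.614424 + 1.334242] / 1.171205 = 1.663813
d₂ = d₁ − σ√T = 1.663813 − 1.171205 = 0.492608
N(d₁) = 0.951925,  N(d₂) = 0.688855,  e^(−rT) = 0.522891
E₀ = V₀·N(d₁) − D·e^(−rT)·N(d₂)
   = 436.6958·0.951925 − 236.2316·0.522891·0.688855 = 330.611912
B₀ = V₀ − E₀ = 436.6958 − 330.611912 = 106.083888

E0=330.6119 B0=106.0839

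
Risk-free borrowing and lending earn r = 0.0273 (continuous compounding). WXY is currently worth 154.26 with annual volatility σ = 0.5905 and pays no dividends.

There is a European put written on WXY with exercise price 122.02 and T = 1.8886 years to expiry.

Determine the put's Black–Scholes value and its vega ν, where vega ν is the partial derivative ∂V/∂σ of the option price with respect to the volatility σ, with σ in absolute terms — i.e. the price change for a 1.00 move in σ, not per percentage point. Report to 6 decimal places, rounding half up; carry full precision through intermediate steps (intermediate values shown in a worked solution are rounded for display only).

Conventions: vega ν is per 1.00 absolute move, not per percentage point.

price = 25.827480
ν = 63.445736

σ√T = 0.5905·√1.8886 = 0.811503
d₁ = (ln(S/K) + (r+σ²/2)T) / (σ√T) = (ln(154.26/122.02) + (0.0273+0.5905²/2)·1.8886) / 0.811503 = (0.234455 + 0.380827) / 0.811503 = 0.758200
d₂ = d₁ − σ√T = 0.758200 − 0.811503 = -0.053302
e^{−rT} = 0.949748
N(−d₁) = 0.224166,  N(−d₂) = 0.521254
Put price V = K·e^{−rT}·N(−d₂) − S·N(−d₁) = 60.407255 − 34.579775 = 25.827480
φ(d₁) = (1/√(2π))·e^{−d₁²/2} = 0.299281
ν = S·φ(d₁)·√T = 63.445736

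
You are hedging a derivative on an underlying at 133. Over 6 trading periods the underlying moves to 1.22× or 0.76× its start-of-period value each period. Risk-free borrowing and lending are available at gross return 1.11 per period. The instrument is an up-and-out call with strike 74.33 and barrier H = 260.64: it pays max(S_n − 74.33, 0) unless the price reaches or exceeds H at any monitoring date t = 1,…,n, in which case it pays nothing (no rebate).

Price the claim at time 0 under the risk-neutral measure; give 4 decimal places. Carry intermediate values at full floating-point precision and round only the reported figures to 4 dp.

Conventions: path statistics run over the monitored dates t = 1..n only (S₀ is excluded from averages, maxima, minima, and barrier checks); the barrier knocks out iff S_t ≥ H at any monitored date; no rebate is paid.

price = 15.7910

Risk-neutral up-probability p* = (R−d)/(u−d) = (1.11−0.76)/(1.22−0.76) = 0.7609; the claim prices as the p*-weighted sum of path payoffs discounted by R^6.
Enumerate all 2^6 = 64 price paths (U = up ×1.22, D = down ×0.76); each path with k up-moves has probability p*^k·(1−p*)^(6−k).
DDDDDD: M=101.0800, payoff=0.0000, prob=0.000187
UDDDDD: M=162.2600, payoff=0.0000, prob=0.000595
DUDDDD: M=123.3176, payoff=0.0000, prob=0.000595
UUDDDD: M=197.9572, payoff=0.0000, prob=0.001893
DDUDDD: M=101.0800, payoff=0.0000, prob=0.000595
UDUDDD: M=162.2600, payoff=0.0000, prob=0.001893
DUUDDD: M=150.4475, payoff=0.0000, prob=0.001893
UUUDDD: M=241.5078, payoff=31.6861, prob=0.006023
DDDUDD: M=101.0800, payoff=0.0000, prob=0.000595
UDDUDD: M=162.2600, payoff=0.0000, prob=0.001893
DUDUDD: M=123.3176, payoff=0.0000, prob=0.001893
UUDUDD: M=197.9572, payoff=31.6861, prob=0.006023
DDUUDD: M=114.3401, payoff=0.0000, prob=0.001893
UDUUDD: M=183.5459, payoff=31.6861, prob=0.006023
DUUUDD: M=183.5459, payoff=31.6861, prob=0.006023
UUUUDD: M=294.6395, payoff=0.0000, prob=0.019165
DDDDUD: M=101.0800, payoff=0.0000, prob=0.000595
UDDDUD: M=162.2600, payoff=0.0000, prob=0.001893
DUDDUD: M=123.3176, payoff=0.0000, prob=0.001893
UUDDUD: M=197.9572, payoff=31.6861, prob=0.006023
DDUDUD: M=101.0800, payoff=0.0000, prob=0.001893
UDUDUD: M=162.2600, payoff=31.6861, prob=0.006023
DUUDUD: M=150.4475, payoff=31.6861, prob=0.006023
UUUDUD: M=241.5078, payoff=95.8538, prob=0.019165
DDDUUD: M=101.0800, payoff=0.0000, prob=0.001893
UDDUUD: M=162.2600, payoff=31.6861, prob=0.006023
DUDUUD: M=139.4949, payoff=31.6861, prob=0.006023
UUDUUD: M=223.9260, payoff=95.8538, prob=0.019165
DDUUUD: M=139.4949, payoff=31.6861, prob=0.006023
UDUUUD: M=223.9260, payoff=95.8538, prob=0.019165
DUUUUD: M=223.9260, payoff=95.8538, prob=0.019165
UUUUUD: M=359.4602, payoff=0.0000, prob=0.060980
DDDDDU: M=101.0800, payoff=0.0000, prob=0.000595
UDDDDU: M=162.2600, payoff=0.0000, prob=0.001893
DUDDDU: M=123.3176, payoff=0.0000, prob=0.001893
UUDDDU: M=197.9572, payoff=31.6861, prob=0.006023
DDUDDU: M=101.0800, payoff=0.0000, prob=0.001893
UDUDDU: M=162.2600, payoff=31.6861, prob=0.006023
DUUDDU: M=150.4475, payoff=31.6861, prob=0.006023
UUUDDU: M=241.5078, payoff=95.8538, prob=0.019165
DDDUDU: M=101.0800, payoff=0.0000, prob=0.001893
UDDUDU: M=162.2600, payoff=31.6861, prob=0.006023
DUDUDU: M=123.3176, payoff=31.6861, prob=0.006023
UUDUDU: M=197.9572, payoff=95.8538, prob=0.019165
DDUUDU: M=114.3401, payoff=31.6861, prob=0.006023
UDUUDU: M=183.5459, payoff=95.8538, prob=0.019165
DUUUDU: M=183.5459, payoff=95.8538, prob=0.019165
UUUUDU: M=294.6395, payoff=0.0000, prob=0.060980
DDDDUU: M=101.0800, payoff=0.0000, prob=0.001893
UDDDUU: M=162.2600, payoff=31.6861, prob=0.006023
DUDDUU: M=123.3176, payoff=31.6861, prob=0.006023
UUDDUU: M=197.9572, payoff=95.8538, prob=0.019165
DDUDUU: M=106.0161, payoff=31.6861, prob=0.006023
UDUDUU: M=170.1838, payoff=95.8538, prob=0.019165
DUUDUU: M=170.1838, payoff=95.8538, prob=0.019165
UUUDUU: M=273.1897, payoff=0.0000, prob=0.060980
DDDUUU: M=106.0161, payoff=31.6861, prob=0.006023
UDDUUU: M=170.1838, payoff=95.8538, prob=0.019165
DUDUUU: M=170.1838, payoff=95.8538, prob=0.019165
UUDUUU: M=273.1897, payoff=0.0000, prob=0.060980
DDUUUU: M=170.1838, payoff=95.8538, prob=0.019165
UDUUUU: M=273.1897, payoff=0.0000, prob=0.060980
DUUUUU: M=273.1897, payoff=0.0000, prob=0.060980
UUUUUU: M=438.5414, payoff=0.0000, prob=0.194027
Price = Σ prob·payoff / R^6 = 29.535735 / 1.870415 = 15.7910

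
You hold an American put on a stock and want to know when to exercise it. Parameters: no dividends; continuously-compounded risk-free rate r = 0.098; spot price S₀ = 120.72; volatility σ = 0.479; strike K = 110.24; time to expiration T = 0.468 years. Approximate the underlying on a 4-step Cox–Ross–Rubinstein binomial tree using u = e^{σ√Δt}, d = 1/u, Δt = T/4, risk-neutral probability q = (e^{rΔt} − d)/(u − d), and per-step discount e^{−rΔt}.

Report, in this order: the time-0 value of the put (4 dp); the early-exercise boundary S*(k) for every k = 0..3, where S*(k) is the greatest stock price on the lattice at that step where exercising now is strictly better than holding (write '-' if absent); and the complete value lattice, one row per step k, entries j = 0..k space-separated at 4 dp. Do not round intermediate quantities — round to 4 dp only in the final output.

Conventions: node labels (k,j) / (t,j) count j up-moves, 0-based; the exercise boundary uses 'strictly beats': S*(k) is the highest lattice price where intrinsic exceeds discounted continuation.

price = 8.8126
boundary = - - - 73.8432
tree:
8.8126
14.7825 2.9075
23.8809 5.8142 0.0000
36.3968 11.6268 0.0000 0.0000
47.5563 23.2505 0.0000 0.0000 0.0000

params: Δt=0.11700 u=1.17803 d=0.84888 q=0.49417 e^(-rΔt)=0.98860
t_4 payoffs: 47.5563 23.2505 0.0000 0.0000 0.0000
t_3: node(3,0) S=73.8432 payoff=36.3968 vs cont=35.1400 → 36.3968 [stop]  node(3,1) S=102.4762 payoff=7.7638 vs cont=11.6268 → 11.6268 [wait]  node(3,2) S=142.2117 payoff=0.0000 vs cont=0.0000 → 0.0000 [wait]  node(3,3) S=197.3549 payoff=0.0000 vs cont=0.0000 → 0.0000 [wait]  ⇒ S*(3)=73.8432
t_2: node(2,0) S=86.9895 payoff=23.2505 vs cont=23.8809 → 23.8809 [wait]  node(2,1) S=120.7200 payoff=0.0000 vs cont=5.8142 → 5.8142 [wait]  node(2,2) S=167.5296 payoff=0.0000 vs cont=0.0000 → 0.0000 [wait]  ⇒ S*(2)=-
t_1: node(1,0) S=102.4762 payoff=7.7638 vs cont=14.7825 → 14.7825 [wait]  node(1,1) S=142.2117 payoff=0.0000 vs cont=2.9075 → 2.9075 [wait]  ⇒ S*(1)=-
t_0: node(0,0) S=120.7200 payoff=0.0000 vs cont=8.8126 → 8.8126 [wait]  ⇒ S*(0)=-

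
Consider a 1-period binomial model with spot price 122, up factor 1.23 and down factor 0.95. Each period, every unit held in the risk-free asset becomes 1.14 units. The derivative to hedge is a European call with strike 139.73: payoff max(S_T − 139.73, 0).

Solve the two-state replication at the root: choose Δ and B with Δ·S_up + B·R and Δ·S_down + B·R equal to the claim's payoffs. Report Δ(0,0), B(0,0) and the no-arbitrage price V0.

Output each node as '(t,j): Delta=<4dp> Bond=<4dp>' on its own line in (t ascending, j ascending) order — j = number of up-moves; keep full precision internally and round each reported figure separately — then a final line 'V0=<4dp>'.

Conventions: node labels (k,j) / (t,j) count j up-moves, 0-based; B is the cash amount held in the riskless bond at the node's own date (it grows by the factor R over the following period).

(0,0): Delta=0.3024 Bond=-30.7440
V0=6.1488

Risk-neutral probability p* = (R−d)/(u−d) = (1.14−0.95)/(1.23−0.95) = 0.6786.
Terminal payoffs: V(1,0)=0.0000, V(1,1)=10.3300
(0,0): S=122.0000. Δ = (V_up−V_dn)/(S_up−S_dn) = (10.3300−0.0000)/(150.0600−115.9000) = 0.3024. V = [p*·10.3300 + (1−p*)·0.0000]/1.14 = 6.1488. B = V − Δ·S = -30.7440.
Sanity check at the root: Δ(0,0)·S0 + B(0,0) reproduces V0 = 6.1488.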